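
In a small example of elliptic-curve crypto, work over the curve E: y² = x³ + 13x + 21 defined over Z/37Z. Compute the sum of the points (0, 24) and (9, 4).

(0, 24) + (9, 4). λ = (4 - 24)/(9 - 0) ≡ 17/9 mod 37. 9⁻¹ ≡ 33 (mod 37), so λ ≡ 6.
  x = λ² - 0 - 9 = 36 - 9 ≡ 27; y = λ·(0 - 27) - 24 ≡ 36. → (27, 36)

(27, 36)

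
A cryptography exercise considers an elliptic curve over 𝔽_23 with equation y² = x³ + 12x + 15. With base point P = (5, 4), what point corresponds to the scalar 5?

Repeated addition: build up to 5P.
2P: tangent at (5, 4): λ = (3·5² + 12)/(2·4) ≡ 18/8. 8⁻¹ ≡ 3 (mod 23) since 8·3 = 24 ≡ 1, so λ ≡ 18·3 ≡ 8.
  x = λ² - 5 - 5 = 64 - 10 ≡ 8; y = λ·(5 - 8) - 4 ≡ 18. → (8, 18)
3P: (8, 18) + (5, 4). λ = (4 - 18)/(5 - 8) ≡ 9/20 mod 23. 20⁻¹ ≡ 15 (mod 23), so λ ≡ 20.
  x = λ² - 8 - 5 = 400 - 13 ≡ 19; y = λ·(8 - 19) - 18 ≡ 15. → (19, 15)
4P: (19, 15) + (5, 4). λ = (4 - 15)/(5 - 19) ≡ 12/9 mod 23. 9⁻¹ ≡ 18 (mod 23), so λ ≡ 9.
  x = λ² - 19 - 5 = 81 - 24 ≡ 11; y = λ·(19 - 11) - 15 ≡ 11. → (11, 11)
5P: (11, 11) + (5, 4). λ = (4 - 11)/(5 - 11) ≡ 16/17 mod 23. 17⁻¹ ≡ 19 (mod 23), so λ ≡ 5.
  x = λ² - 11 - 5 = 25 - 16 ≡ 9; y = λ·(11 - 9) - 11 ≡ 22. → (9, 22)

(9, 22)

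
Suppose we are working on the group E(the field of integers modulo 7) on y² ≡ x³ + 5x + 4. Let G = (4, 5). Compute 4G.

Repeated addition: build up to 4G.
2G: tangent at (4, 5): λ = (3·4² + 5)/(2·5) ≡ 4/3. 3⁻¹ ≡ 5 (mod 7) since 3·5 = 15 ≡ 1, so λ ≡ 4·5 ≡ 6.
  x = λ² - 4 - 4 = 36 - 8 ≡ 0; y = λ·(4 - 0) - 5 ≡ 5. → (0, 5)
3G: (0, 5) + (4, 5). λ = (5 - 5)/(4 - 0) ≡ 0/4 mod 7. 4⁻¹ ≡ 2 (mod 7) since 4·2 = 8 ≡ 1, so λ ≡ 0.
  x = λ² - 0 - 4 = 0 - 4 ≡ 3; y = λ·(0 - 3) - 5 ≡ 2. → (3, 2)
4G: (3, 2) + (4, 5). λ = (5 - 2)/(4 - 3) ≡ 3/1 mod 7. 1⁻¹ ≡ 1 (mod 7) since 1·1 = 1 ≡ 1, so λ ≡ 3.
  x = λ² - 3 - 4 = 9 - 7 ≡ 2; y = λ·(3 - 2) - 2 ≡ 1. → (2, 1)

(2, 1)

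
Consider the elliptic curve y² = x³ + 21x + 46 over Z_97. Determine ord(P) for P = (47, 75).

2P: tangent at (47, 75): λ = (3·47² + 21)/(2·75) ≡ 52/53. 53⁻¹ ≡ 11 (mod 97), so λ ≡ 52·11 ≡ 87.
  x = λ² - 47 - 47 = 7569 - 94 ≡ 6; y = λ·(47 - 6) - 75 ≡ 0. → (6, 0)
3P: (6, 0) + (47, 75). λ = (75 - 0)/(47 - 6) ≡ 75/41 mod 97. 41⁻¹ ≡ 71 (mod 97), so λ ≡ 87.
  x = λ² - 6 - 47 = 7569 - 53 ≡ 47; y = λ·(6 - 47) - 0 ≡ 22. → (47, 22)
4P: (47, 22) + (47, 75): same x and y₁ ≡ -y₂, so the sum is O.
4P = O, so the order is 4.

4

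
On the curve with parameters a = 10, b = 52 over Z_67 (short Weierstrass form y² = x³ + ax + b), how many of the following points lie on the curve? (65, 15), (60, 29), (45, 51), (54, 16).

(65, 15): 15² ≡ 24, rhs ≡ 24 → on.
(60, 29): 29² ≡ 37, rhs ≡ 41 → off.
(45, 51): 51² ≡ 55, rhs ≡ 38 → off.
(54, 16): 16² ≡ 55, rhs ≡ 3 → off.

1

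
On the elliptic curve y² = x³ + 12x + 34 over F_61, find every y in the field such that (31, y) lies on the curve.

none

x³ + 12x + 34 = 30197 ≡ 2 (mod 61).
2 is a non-residue mod 61; no y exists.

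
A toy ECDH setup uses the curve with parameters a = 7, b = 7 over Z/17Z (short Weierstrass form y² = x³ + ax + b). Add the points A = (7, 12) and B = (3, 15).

(15, 11)

(7, 12) + (3, 15). λ = (15 - 12)/(3 - 7) ≡ 3/13 mod 17. 13⁻¹ ≡ 4 (mod 17) since 13·4 = 52 ≡ 1, so λ ≡ 12.
  x = λ² - 7 - 3 = 144 - 10 ≡ 15; y = λ·(7 - 15) - 12 ≡ 11. → (15, 11)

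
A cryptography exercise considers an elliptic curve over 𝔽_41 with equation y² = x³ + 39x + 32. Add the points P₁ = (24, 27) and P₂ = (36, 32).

(24, 27) + (36, 32). λ = (32 - 27)/(36 - 24) ≡ 5/12 mod 41. 12⁻¹ ≡ 24 (mod 41) since 12·24 = 288 ≡ 1, so λ ≡ 38.
  x = λ² - 24 - 36 = 1444 - 60 ≡ 31; y = λ·(24 - 31) - 27 ≡ 35. → (31, 35)

(31, 35)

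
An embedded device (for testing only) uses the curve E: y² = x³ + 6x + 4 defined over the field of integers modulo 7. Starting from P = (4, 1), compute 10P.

O

Repeated addition: build up to 10P.
2P: tangent at (4, 1): λ = (3·4² + 6)/(2·1) ≡ 5/2. 2⁻¹ ≡ 4 (mod 7), so λ ≡ 5·4 ≡ 6.
  x = λ² - 4 - 4 = 36 - 8 ≡ 0; y = λ·(4 - 0) - 1 ≡ 2. → (0, 2)
3P: (0, 2) + (4, 1). λ = (1 - 2)/(4 - 0) ≡ 6/4 mod 7. 4⁻¹ ≡ 2 (mod 7), so λ ≡ 5.
  x = λ² - 0 - 4 = 25 - 4 ≡ 0; y = λ·(0 - 0) - 2 ≡ 5. → (0, 5)
4P: (0, 5) + (4, 1). λ = (1 - 5)/(4 - 0) ≡ 3/4 mod 7. 4⁻¹ ≡ 2 (mod 7), so λ ≡ 6.
  x = λ² - 0 - 4 = 36 - 4 ≡ 4; y = λ·(0 - 4) - 5 ≡ 6. → (4, 6)
5P: (4, 6) + (4, 1): same x and y₁ ≡ -y₂, so the sum is the point at infinity.
6P: the point at infinity + (4, 1) = (4, 1) (identity).
7P: tangent at (4, 1): λ = (3·4² + 6)/(2·1) ≡ 5/2. 2⁻¹ ≡ 4 (mod 7) since 2·4 = 8 ≡ 1, so λ ≡ 5·4 ≡ 6.
  x = λ² - 4 - 4 = 36 - 8 ≡ 0; y = λ·(4 - 0) - 1 ≡ 2. → (0, 2)
8P: (0, 2) + (4, 1). λ = (1 - 2)/(4 - 0) ≡ 6/4 mod 7. 4⁻¹ ≡ 2 (mod 7) since 4·2 = 8 ≡ 1, so λ ≡ 5.
  x = λ² - 0 - 4 = 25 - 4 ≡ 0; y = λ·(0 - 0) - 2 ≡ 5. → (0, 5)
9P: (0, 5) + (4, 1). λ = (1 - 5)/(4 - 0) ≡ 3/4 mod 7. 4⁻¹ ≡ 2 (mod 7) since 4·2 = 8 ≡ 1, so λ ≡ 6.
  x = λ² - 0 - 4 = 36 - 4 ≡ 4; y = λ·(0 - 4) - 5 ≡ 6. → (4, 6)
10P: (4, 6) + (4, 1): same x and y₁ ≡ -y₂, so the sum is the point at infinity.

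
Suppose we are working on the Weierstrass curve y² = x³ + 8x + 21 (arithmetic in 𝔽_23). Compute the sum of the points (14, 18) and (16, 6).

(14, 18) + (16, 6). λ = (6 - 18)/(16 - 14) ≡ 11/2 mod 23. 2⁻¹ ≡ 12 (mod 23), so λ ≡ 17.
  x = λ² - 14 - 16 = 289 - 30 ≡ 6; y = λ·(14 - 6) - 18 ≡ 3. → (6, 3)

(6, 3)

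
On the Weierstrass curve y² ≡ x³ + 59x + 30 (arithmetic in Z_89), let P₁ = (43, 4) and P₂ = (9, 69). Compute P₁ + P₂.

(84, 77)

(43, 4) + (9, 69). λ = (69 - 4)/(9 - 43) ≡ 65/55 mod 89. 55⁻¹ ≡ 34 (mod 89) since 55·34 = 1870 ≡ 1, so λ ≡ 74.
  x = λ² - 43 - 9 = 5476 - 52 ≡ 84; y = λ·(43 - 84) - 4 ≡ 77. → (84, 77)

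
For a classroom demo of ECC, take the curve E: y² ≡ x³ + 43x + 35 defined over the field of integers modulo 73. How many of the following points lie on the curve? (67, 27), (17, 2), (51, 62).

(67, 27): 27² ≡ 72, rhs ≡ 72 → on.
(17, 2): 2² ≡ 4, rhs ≡ 58 → off.
(51, 62): 62² ≡ 48, rhs ≡ 48 → on.

2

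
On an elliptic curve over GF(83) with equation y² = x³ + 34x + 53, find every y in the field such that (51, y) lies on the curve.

12, 71

x³ + 34x + 53 = 134438 ≡ 61 (mod 83).
Square roots of 61 mod 83: 12 and 71 (since 12² = 144 ≡ 61).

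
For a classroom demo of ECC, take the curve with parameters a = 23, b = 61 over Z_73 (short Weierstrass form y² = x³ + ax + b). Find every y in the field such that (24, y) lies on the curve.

none

x³ + 23x + 61 = 14437 ≡ 56 (mod 73).
56 is a non-residue mod 73; no y exists.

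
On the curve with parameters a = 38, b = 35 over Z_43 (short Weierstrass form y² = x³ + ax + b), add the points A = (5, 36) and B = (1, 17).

(30, 28)

(5, 36) + (1, 17). λ = (17 - 36)/(1 - 5) ≡ 24/39 mod 43. 39⁻¹ ≡ 32 (mod 43), so λ ≡ 37.
  x = λ² - 5 - 1 = 1369 - 6 ≡ 30; y = λ·(5 - 30) - 36 ≡ 28. → (30, 28)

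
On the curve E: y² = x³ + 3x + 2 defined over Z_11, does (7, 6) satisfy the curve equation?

y² = 6² ≡ 3; x³ + 3x + 2 = 366 ≡ 3 (mod 11). 3 = 3.

yes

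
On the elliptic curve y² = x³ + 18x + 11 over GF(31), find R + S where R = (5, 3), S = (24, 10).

(5, 3) + (24, 10). λ = (10 - 3)/(24 - 5) ≡ 7/19 mod 31. 19⁻¹ ≡ 18 (mod 31) since 19·18 = 342 ≡ 1, so λ ≡ 2.
  x = λ² - 5 - 24 = 4 - 29 ≡ 6; y = λ·(5 - 6) - 3 ≡ 26. → (6, 26)

(6, 26)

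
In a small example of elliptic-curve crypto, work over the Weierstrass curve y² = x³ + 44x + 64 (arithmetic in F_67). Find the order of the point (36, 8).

2P: tangent at (36, 8): λ = (3·36² + 44)/(2·8) ≡ 46/16. 16⁻¹ ≡ 21 (mod 67), so λ ≡ 46·21 ≡ 28.
  x = λ² - 36 - 36 = 784 - 72 ≡ 42; y = λ·(36 - 42) - 8 ≡ 25. → (42, 25)
3P: (42, 25) + (36, 8). λ = (8 - 25)/(36 - 42) ≡ 50/61 mod 67. 61⁻¹ ≡ 11 (mod 67) since 61·11 = 671 ≡ 1, so λ ≡ 14.
  x = λ² - 42 - 36 = 196 - 78 ≡ 51; y = λ·(42 - 51) - 25 ≡ 50. → (51, 50)
4P: (51, 50) + (36, 8). λ = (8 - 50)/(36 - 51) ≡ 25/52 mod 67. 52⁻¹ ≡ 58 (mod 67) since 52·58 = 3016 ≡ 1, so λ ≡ 43.
  x = λ² - 51 - 36 = 1849 - 87 ≡ 20; y = λ·(51 - 20) - 50 ≡ 10. → (20, 10)
5P: (20, 10) + (36, 8). λ = (8 - 10)/(36 - 20) ≡ 65/16 mod 67. 16⁻¹ ≡ 21 (mod 67) since 16·21 = 336 ≡ 1, so λ ≡ 25.
  x = λ² - 20 - 36 = 625 - 56 ≡ 33; y = λ·(20 - 33) - 10 ≡ 0. → (33, 0)
6P: (33, 0) + (36, 8). λ = (8 - 0)/(36 - 33) ≡ 8/3 mod 67. 3⁻¹ ≡ 45 (mod 67), so λ ≡ 25.
  x = λ² - 33 - 36 = 625 - 69 ≡ 20; y = λ·(33 - 20) - 0 ≡ 57. → (20, 57)
7P: (20, 57) + (36, 8). λ = (8 - 57)/(36 - 20) ≡ 18/16 mod 67. 16⁻¹ ≡ 21 (mod 67), so λ ≡ 43.
  x = λ² - 20 - 36 = 1849 - 56 ≡ 51; y = λ·(20 - 51) - 57 ≡ 17. → (51, 17)
8P: (51, 17) + (36, 8). λ = (8 - 17)/(36 - 51) ≡ 58/52 mod 67. 52⁻¹ ≡ 58 (mod 67) since 52·58 = 3016 ≡ 1, so λ ≡ 14.
  x = λ² - 51 - 36 = 196 - 87 ≡ 42; y = λ·(51 - 42) - 17 ≡ 42. → (42, 42)
9P: (42, 42) + (36, 8). λ = (8 - 42)/(36 - 42) ≡ 33/61 mod 67. 61⁻¹ ≡ 11 (mod 67), so λ ≡ 28.
  x = λ² - 42 - 36 = 784 - 78 ≡ 36; y = λ·(42 - 36) - 42 ≡ 59. → (36, 59)
10P: (36, 59) + (36, 8): same x and y₁ ≡ -y₂, so the sum is the point at infinity.
10P = the point at infinity, so the order is 10.

10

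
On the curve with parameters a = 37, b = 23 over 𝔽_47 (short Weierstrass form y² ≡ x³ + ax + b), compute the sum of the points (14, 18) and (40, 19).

(14, 18) + (40, 19). λ = (19 - 18)/(40 - 14) ≡ 1/26 mod 47. 26⁻¹ ≡ 38 (mod 47) since 26·38 = 988 ≡ 1, so λ ≡ 38.
  x = λ² - 14 - 40 = 1444 - 54 ≡ 27; y = λ·(14 - 27) - 18 ≡ 5. → (27, 5)

(27, 5)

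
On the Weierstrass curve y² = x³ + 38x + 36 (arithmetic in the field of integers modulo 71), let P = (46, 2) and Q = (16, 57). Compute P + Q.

(38, 7)

(46, 2) + (16, 57). λ = (57 - 2)/(16 - 46) ≡ 55/41 mod 71. 41⁻¹ ≡ 26 (mod 71), so λ ≡ 10.
  x = λ² - 46 - 16 = 100 - 62 ≡ 38; y = λ·(46 - 38) - 2 ≡ 7. → (38, 7)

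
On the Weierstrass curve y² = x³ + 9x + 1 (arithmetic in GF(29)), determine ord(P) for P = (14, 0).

2P: (14, 0) + (14, 0): same x and y₁ ≡ -y₂, so the sum is 𝒪.
2P = 𝒪, so the order is 2.

2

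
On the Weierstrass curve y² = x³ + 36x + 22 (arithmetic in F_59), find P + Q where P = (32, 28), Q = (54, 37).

(32, 28) + (54, 37). λ = (37 - 28)/(54 - 32) ≡ 9/22 mod 59. 22⁻¹ ≡ 51 (mod 59), so λ ≡ 46.
  x = λ² - 32 - 54 = 2116 - 86 ≡ 24; y = λ·(32 - 24) - 28 ≡ 45. → (24, 45)

(24, 45)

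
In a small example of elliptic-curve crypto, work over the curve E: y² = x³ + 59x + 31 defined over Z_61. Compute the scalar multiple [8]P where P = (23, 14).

(6, 28)

Double-and-add on 8 = (1000)₂. Start with P = (23, 14) for the leading 1-bit.
double: tangent at (23, 14): λ = (3·23² + 59)/(2·14) ≡ 60/28. 28⁻¹ ≡ 24 (mod 61) since 28·24 = 672 ≡ 1, so λ ≡ 60·24 ≡ 37.
  x = λ² - 23 - 23 = 1369 - 46 ≡ 42; y = λ·(23 - 42) - 14 ≡ 15. → (42, 15)
double: tangent at (42, 15): λ = (3·42² + 59)/(2·15) ≡ 44/30. 30⁻¹ ≡ 59 (mod 61) since 30·59 = 1770 ≡ 1, so λ ≡ 44·59 ≡ 34.
  x = λ² - 42 - 42 = 1156 - 84 ≡ 35; y = λ·(42 - 35) - 15 ≡ 40. → (35, 40)
double: tangent at (35, 40): λ = (3·35² + 59)/(2·40) ≡ 13/19. 19⁻¹ ≡ 45 (mod 61), so λ ≡ 13·45 ≡ 36.
  x = λ² - 35 - 35 = 1296 - 70 ≡ 6; y = λ·(35 - 6) - 40 ≡ 28. → (6, 28)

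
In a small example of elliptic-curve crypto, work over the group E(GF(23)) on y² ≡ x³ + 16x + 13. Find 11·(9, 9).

(9, 14)

Write P = (9, 9).
Double-and-add on 11 = (1011)₂. Start with P = (9, 9) for the leading 1-bit.
double: tangent at (9, 9): λ = (3·9² + 16)/(2·9) ≡ 6/18. 18⁻¹ ≡ 9 (mod 23), so λ ≡ 6·9 ≡ 8.
  x = λ² - 9 - 9 = 64 - 18 ≡ 0; y = λ·(9 - 0) - 9 ≡ 17. → (0, 17)
double: tangent at (0, 17): λ = (3·0² + 16)/(2·17) ≡ 16/11. 11⁻¹ ≡ 21 (mod 23), so λ ≡ 16·21 ≡ 14.
  x = λ² - 0 - 0 = 196 - 0 ≡ 12; y = λ·(0 - 12) - 17 ≡ 22. → (12, 22)
add P: (12, 22) + (9, 9). λ = (9 - 22)/(9 - 12) ≡ 10/20 mod 23. 20⁻¹ ≡ 15 (mod 23), so λ ≡ 12.
  x = λ² - 12 - 9 = 144 - 21 ≡ 8; y = λ·(12 - 8) - 22 ≡ 3. → (8, 3)
double: tangent at (8, 3): λ = (3·8² + 16)/(2·3) ≡ 1/6. 6⁻¹ ≡ 4 (mod 23), so λ ≡ 1·4 ≡ 4.
  x = λ² - 8 - 8 = 16 - 16 ≡ 0; y = λ·(8 - 0) - 3 ≡ 6. → (0, 6)
add P: (0, 6) + (9, 9). λ = (9 - 6)/(9 - 0) ≡ 3/9 mod 23. 9⁻¹ ≡ 18 (mod 23), so λ ≡ 8.
  x = λ² - 0 - 9 = 64 - 9 ≡ 9; y = λ·(0 - 9) - 6 ≡ 14. → (9, 14)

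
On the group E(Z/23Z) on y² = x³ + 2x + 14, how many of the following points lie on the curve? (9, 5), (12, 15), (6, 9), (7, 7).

(9, 5): 5² ≡ 2, rhs ≡ 2 → on.
(12, 15): 15² ≡ 18, rhs ≡ 18 → on.
(6, 9): 9² ≡ 12, rhs ≡ 12 → on.
(7, 7): 7² ≡ 3, rhs ≡ 3 → on.

4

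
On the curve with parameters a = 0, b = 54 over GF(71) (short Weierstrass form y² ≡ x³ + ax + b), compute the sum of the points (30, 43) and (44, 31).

(47, 2)

(30, 43) + (44, 31). λ = (31 - 43)/(44 - 30) ≡ 59/14 mod 71. 14⁻¹ ≡ 66 (mod 71) since 14·66 = 924 ≡ 1, so λ ≡ 60.
  x = λ² - 30 - 44 = 3600 - 74 ≡ 47; y = λ·(30 - 47) - 43 ≡ 2. → (47, 2)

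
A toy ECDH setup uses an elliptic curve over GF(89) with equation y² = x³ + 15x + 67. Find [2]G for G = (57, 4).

(54, 30)

tangent at (57, 4): λ = (3·57² + 15)/(2·4) ≡ 61/8. 8⁻¹ ≡ 78 (mod 89) since 8·78 = 624 ≡ 1, so λ ≡ 61·78 ≡ 41.
  x = λ² - 57 - 57 = 1681 - 114 ≡ 54; y = λ·(57 - 54) - 4 ≡ 30. → (54, 30)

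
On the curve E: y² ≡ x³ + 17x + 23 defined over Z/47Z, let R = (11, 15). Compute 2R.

(34, 7)

tangent at (11, 15): λ = (3·11² + 17)/(2·15) ≡ 4/30. 30⁻¹ ≡ 11 (mod 47), so λ ≡ 4·11 ≡ 44.
  x = λ² - 11 - 11 = 1936 - 22 ≡ 34; y = λ·(11 - 34) - 15 ≡ 7. → (34, 7)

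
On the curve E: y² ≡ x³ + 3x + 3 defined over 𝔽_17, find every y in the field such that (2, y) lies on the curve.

x³ + 3x + 3 = 17 ≡ 0 (mod 17).
Only y = 0 satisfies y² ≡ 0.

0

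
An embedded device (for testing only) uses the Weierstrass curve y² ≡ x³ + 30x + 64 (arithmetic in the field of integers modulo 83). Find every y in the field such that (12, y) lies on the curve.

34, 49

x³ + 30x + 64 = 2152 ≡ 77 (mod 83).
Square roots of 77 mod 83: 34 and 49 (since 34² = 1156 ≡ 77).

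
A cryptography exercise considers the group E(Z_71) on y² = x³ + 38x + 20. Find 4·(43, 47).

Write G = (43, 47).
Repeated addition: build up to 4G.
2G: tangent at (43, 47): λ = (3·43² + 38)/(2·47) ≡ 47/23. 23⁻¹ ≡ 34 (mod 71) since 23·34 = 782 ≡ 1, so λ ≡ 47·34 ≡ 36.
  x = λ² - 43 - 43 = 1296 - 86 ≡ 3; y = λ·(43 - 3) - 47 ≡ 44. → (3, 44)
3G: (3, 44) + (43, 47). λ = (47 - 44)/(43 - 3) ≡ 3/40 mod 71. 40⁻¹ ≡ 16 (mod 71) since 40·16 = 640 ≡ 1, so λ ≡ 48.
  x = λ² - 3 - 43 = 2304 - 46 ≡ 57; y = λ·(3 - 57) - 44 ≡ 62. → (57, 62)
4G: (57, 62) + (43, 47). λ = (47 - 62)/(43 - 57) ≡ 56/57 mod 71. 57⁻¹ ≡ 5 (mod 71), so λ ≡ 67.
  x = λ² - 57 - 43 = 4489 - 100 ≡ 58; y = λ·(57 - 58) - 62 ≡ 13. → (58, 13)

(58, 13)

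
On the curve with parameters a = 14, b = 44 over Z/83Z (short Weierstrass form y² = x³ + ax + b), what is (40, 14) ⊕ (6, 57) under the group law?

(40, 14) + (6, 57). λ = (57 - 14)/(6 - 40) ≡ 43/49 mod 83. 49⁻¹ ≡ 61 (mod 83) since 49·61 = 2989 ≡ 1, so λ ≡ 50.
  x = λ² - 40 - 6 = 2500 - 46 ≡ 47; y = λ·(40 - 47) - 14 ≡ 51. → (47, 51)

(47, 51)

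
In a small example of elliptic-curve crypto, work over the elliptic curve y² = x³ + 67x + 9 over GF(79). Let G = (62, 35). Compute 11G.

Repeated addition: build up to 11G.
2G: tangent at (62, 35): λ = (3·62² + 67)/(2·35) ≡ 65/70. 70⁻¹ ≡ 35 (mod 79), so λ ≡ 65·35 ≡ 63.
  x = λ² - 62 - 62 = 3969 - 124 ≡ 53; y = λ·(62 - 53) - 35 ≡ 58. → (53, 58)
3G: (53, 58) + (62, 35). λ = (35 - 58)/(62 - 53) ≡ 56/9 mod 79. 9⁻¹ ≡ 44 (mod 79), so λ ≡ 15.
  x = λ² - 53 - 62 = 225 - 115 ≡ 31; y = λ·(53 - 31) - 58 ≡ 35. → (31, 35)
4G: (31, 35) + (62, 35). λ = (35 - 35)/(62 - 31) ≡ 0/31 mod 79. 31⁻¹ ≡ 51 (mod 79) since 31·51 = 1581 ≡ 1, so λ ≡ 0.
  x = λ² - 31 - 62 = 0 - 93 ≡ 65; y = λ·(31 - 65) - 35 ≡ 44. → (65, 44)
5G: (65, 44) + (62, 35). λ = (35 - 44)/(62 - 65) ≡ 70/76 mod 79. 76⁻¹ ≡ 26 (mod 79), so λ ≡ 3.
  x = λ² - 65 - 62 = 9 - 127 ≡ 40; y = λ·(65 - 40) - 44 ≡ 31. → (40, 31)
6G: (40, 31) + (62, 35). λ = (35 - 31)/(62 - 40) ≡ 4/22 mod 79. 22⁻¹ ≡ 18 (mod 79) since 22·18 = 396 ≡ 1, so λ ≡ 72.
  x = λ² - 40 - 62 = 5184 - 102 ≡ 26; y = λ·(40 - 26) - 31 ≡ 29. → (26, 29)
7G: (26, 29) + (62, 35). λ = (35 - 29)/(62 - 26) ≡ 6/36 mod 79. 36⁻¹ ≡ 11 (mod 79) since 36·11 = 396 ≡ 1, so λ ≡ 66.
  x = λ² - 26 - 62 = 4356 - 88 ≡ 2; y = λ·(26 - 2) - 29 ≡ 54. → (2, 54)
8G: (2, 54) + (62, 35). λ = (35 - 54)/(62 - 2) ≡ 60/60 mod 79. 60⁻¹ ≡ 54 (mod 79), so λ ≡ 1.
  x = λ² - 2 - 62 = 1 - 64 ≡ 16; y = λ·(2 - 16) - 54 ≡ 11. → (16, 11)
9G: (16, 11) + (62, 35). λ = (35 - 11)/(62 - 16) ≡ 24/46 mod 79. 46⁻¹ ≡ 67 (mod 79), so λ ≡ 28.
  x = λ² - 16 - 62 = 784 - 78 ≡ 74; y = λ·(16 - 74) - 11 ≡ 24. → (74, 24)
10G: (74, 24) + (62, 35). λ = (35 - 24)/(62 - 74) ≡ 11/67 mod 79. 67⁻¹ ≡ 46 (mod 79) since 67·46 = 3082 ≡ 1, so λ ≡ 32.
  x = λ² - 74 - 62 = 1024 - 136 ≡ 19; y = λ·(74 - 19) - 24 ≡ 77. → (19, 77)
11G: (19, 77) + (62, 35). λ = (35 - 77)/(62 - 19) ≡ 37/43 mod 79. 43⁻¹ ≡ 68 (mod 79) since 43·68 = 2924 ≡ 1, so λ ≡ 67.
  x = λ² - 19 - 62 = 4489 - 81 ≡ 63; y = λ·(19 - 63) - 77 ≡ 56. → (63, 56)

(63, 56)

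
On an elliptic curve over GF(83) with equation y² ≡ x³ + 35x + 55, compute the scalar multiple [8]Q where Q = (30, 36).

(3, 41)

Double-and-add on 8 = (1000)₂. Start with Q = (30, 36) for the leading 1-bit.
double: tangent at (30, 36): λ = (3·30² + 35)/(2·36) ≡ 79/72. 72⁻¹ ≡ 15 (mod 83), so λ ≡ 79·15 ≡ 23.
  x = λ² - 30 - 30 = 529 - 60 ≡ 54; y = λ·(30 - 54) - 36 ≡ 76. → (54, 76)
double: tangent at (54, 76): λ = (3·54² + 35)/(2·76) ≡ 68/69. 69⁻¹ ≡ 77 (mod 83) since 69·77 = 5313 ≡ 1, so λ ≡ 68·77 ≡ 7.
  x = λ² - 54 - 54 = 49 - 108 ≡ 24; y = λ·(54 - 24) - 76 ≡ 51. → (24, 51)
double: tangent at (24, 51): λ = (3·24² + 35)/(2·51) ≡ 20/19. 19⁻¹ ≡ 35 (mod 83), so λ ≡ 20·35 ≡ 36.
  x = λ² - 24 - 24 = 1296 - 48 ≡ 3; y = λ·(24 - 3) - 51 ≡ 41. → (3, 41)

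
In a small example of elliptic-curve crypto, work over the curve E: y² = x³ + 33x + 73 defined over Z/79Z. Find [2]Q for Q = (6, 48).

(68, 14)

tangent at (6, 48): λ = (3·6² + 33)/(2·48) ≡ 62/17. 17⁻¹ ≡ 14 (mod 79), so λ ≡ 62·14 ≡ 78.
  x = λ² - 6 - 6 = 6084 - 12 ≡ 68; y = λ·(6 - 68) - 48 ≡ 14. → (68, 14)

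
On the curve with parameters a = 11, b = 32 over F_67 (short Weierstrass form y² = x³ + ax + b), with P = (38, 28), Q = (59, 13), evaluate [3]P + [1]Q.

(14, 60)

First 3P:
Repeated addition: build up to 3P.
2P: tangent at (38, 28): λ = (3·38² + 11)/(2·28) ≡ 55/56. 56⁻¹ ≡ 6 (mod 67) since 56·6 = 336 ≡ 1, so λ ≡ 55·6 ≡ 62.
  x = λ² - 38 - 38 = 3844 - 76 ≡ 16; y = λ·(38 - 16) - 28 ≡ 63. → (16, 63)
3P: (16, 63) + (38, 28). λ = (28 - 63)/(38 - 16) ≡ 32/22 mod 67. 22⁻¹ ≡ 64 (mod 67), so λ ≡ 38.
  x = λ² - 16 - 38 = 1444 - 54 ≡ 50; y = λ·(16 - 50) - 63 ≡ 52. → (50, 52)
3P = (50, 52).
Finally 3P + Q:
(50, 52) + (59, 13). λ = (13 - 52)/(59 - 50) ≡ 28/9 mod 67. 9⁻¹ ≡ 15 (mod 67) since 9·15 = 135 ≡ 1, so λ ≡ 18.
  x = λ² - 50 - 59 = 324 - 109 ≡ 14; y = λ·(50 - 14) - 52 ≡ 60. → (14, 60)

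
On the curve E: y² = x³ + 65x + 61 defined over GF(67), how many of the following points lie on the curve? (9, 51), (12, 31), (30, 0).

(9, 51): 51² ≡ 55, rhs ≡ 35 → off.
(12, 31): 31² ≡ 23, rhs ≡ 23 → on.
(30, 0): 0² ≡ 0, rhs ≡ 0 → on.

2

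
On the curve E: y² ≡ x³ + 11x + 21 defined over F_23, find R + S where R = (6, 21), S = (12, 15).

(6, 2)

(6, 21) + (12, 15). λ = (15 - 21)/(12 - 6) ≡ 17/6 mod 23. 6⁻¹ ≡ 4 (mod 23), so λ ≡ 22.
  x = λ² - 6 - 12 = 484 - 18 ≡ 6; y = λ·(6 - 6) - 21 ≡ 2. → (6, 2)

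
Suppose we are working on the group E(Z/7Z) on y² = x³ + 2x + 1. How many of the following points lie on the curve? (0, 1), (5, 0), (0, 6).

2

(0, 1): 1² ≡ 1, rhs ≡ 1 → on.
(5, 0): 0² ≡ 0, rhs ≡ 3 → off.
(0, 6): 6² ≡ 1, rhs ≡ 1 → on.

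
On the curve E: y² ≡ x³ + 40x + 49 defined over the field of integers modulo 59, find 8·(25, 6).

Write Q = (25, 6).
Double-and-add on 8 = (1000)₂. Start with Q = (25, 6) for the leading 1-bit.
double: tangent at (25, 6): λ = (3·25² + 40)/(2·6) ≡ 27/12. 12⁻¹ ≡ 5 (mod 59) since 12·5 = 60 ≡ 1, so λ ≡ 27·5 ≡ 17.
  x = λ² - 25 - 25 = 289 - 50 ≡ 3; y = λ·(25 - 3) - 6 ≡ 14. → (3, 14)
double: tangent at (3, 14): λ = (3·3² + 40)/(2·14) ≡ 8/28. 28⁻¹ ≡ 19 (mod 59) since 28·19 = 532 ≡ 1, so λ ≡ 8·19 ≡ 34.
  x = λ² - 3 - 3 = 1156 - 6 ≡ 29; y = λ·(3 - 29) - 14 ≡ 46. → (29, 46)
double: tangent at (29, 46): λ = (3·29² + 40)/(2·46) ≡ 26/33. 33⁻¹ ≡ 34 (mod 59), so λ ≡ 26·34 ≡ 58.
  x = λ² - 29 - 29 = 3364 - 58 ≡ 2; y = λ·(29 - 2) - 46 ≡ 45. → (2, 45)

(2, 45)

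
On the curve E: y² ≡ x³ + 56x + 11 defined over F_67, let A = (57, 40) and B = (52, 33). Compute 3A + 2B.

First 3A:
Repeated addition: build up to 3A.
2A: tangent at (57, 40): λ = (3·57² + 56)/(2·40) ≡ 21/13. 13⁻¹ ≡ 31 (mod 67) since 13·31 = 403 ≡ 1, so λ ≡ 21·31 ≡ 48.
  x = λ² - 57 - 57 = 2304 - 114 ≡ 46; y = λ·(57 - 46) - 40 ≡ 19. → (46, 19)
3A: (46, 19) + (57, 40). λ = (40 - 19)/(57 - 46) ≡ 21/11 mod 67. 11⁻¹ ≡ 61 (mod 67), so λ ≡ 8.
  x = λ² - 46 - 57 = 64 - 103 ≡ 28; y = λ·(46 - 28) - 19 ≡ 58. → (28, 58)
3A = (28, 58).
Next 2B:
Repeated addition: build up to 2B.
2B: tangent at (52, 33): λ = (3·52² + 56)/(2·33) ≡ 61/66. 66⁻¹ ≡ 66 (mod 67), so λ ≡ 61·66 ≡ 6.
  x = λ² - 52 - 52 = 36 - 104 ≡ 66; y = λ·(52 - 66) - 33 ≡ 17. → (66, 17)
2B = (66, 17).
Finally 3A + 2B:
(28, 58) + (66, 17). λ = (17 - 58)/(66 - 28) ≡ 26/38 mod 67. 38⁻¹ ≡ 30 (mod 67) since 38·30 = 1140 ≡ 1, so λ ≡ 43.
  x = λ² - 28 - 66 = 1849 - 94 ≡ 13; y = λ·(28 - 13) - 58 ≡ 51. → (13, 51)

(13, 51)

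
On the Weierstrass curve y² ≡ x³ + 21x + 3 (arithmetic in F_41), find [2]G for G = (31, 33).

tangent at (31, 33): λ = (3·31² + 21)/(2·33) ≡ 34/25. 25⁻¹ ≡ 23 (mod 41), so λ ≡ 34·23 ≡ 3.
  x = λ² - 31 - 31 = 9 - 62 ≡ 29; y = λ·(31 - 29) - 33 ≡ 14. → (29, 14)

(29, 14)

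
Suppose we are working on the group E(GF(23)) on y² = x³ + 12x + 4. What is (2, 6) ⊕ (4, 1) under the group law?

(2, 6) + (4, 1). λ = (1 - 6)/(4 - 2) ≡ 18/2 mod 23. 2⁻¹ ≡ 12 (mod 23), so λ ≡ 9.
  x = λ² - 2 - 4 = 81 - 6 ≡ 6; y = λ·(2 - 6) - 6 ≡ 4. → (6, 4)

(6, 4)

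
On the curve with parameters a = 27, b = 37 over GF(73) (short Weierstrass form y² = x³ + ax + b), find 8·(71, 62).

Write Q = (71, 62).
Double-and-add on 8 = (1000)₂. Start with Q = (71, 62) for the leading 1-bit.
double: tangent at (71, 62): λ = (3·71² + 27)/(2·62) ≡ 39/51. 51⁻¹ ≡ 63 (mod 73), so λ ≡ 39·63 ≡ 48.
  x = λ² - 71 - 71 = 2304 - 142 ≡ 45; y = λ·(71 - 45) - 62 ≡ 18. → (45, 18)
double: tangent at (45, 18): λ = (3·45² + 27)/(2·18) ≡ 43/36. 36⁻¹ ≡ 71 (mod 73) since 36·71 = 2556 ≡ 1, so λ ≡ 43·71 ≡ 60.
  x = λ² - 45 - 45 = 3600 - 90 ≡ 6; y = λ·(45 - 6) - 18 ≡ 59. → (6, 59)
double: tangent at (6, 59): λ = (3·6² + 27)/(2·59) ≡ 62/45. 45⁻¹ ≡ 13 (mod 73) since 45·13 = 585 ≡ 1, so λ ≡ 62·13 ≡ 3.
  x = λ² - 6 - 6 = 9 - 12 ≡ 70; y = λ·(6 - 70) - 59 ≡ 41. → (70, 41)

(70, 41)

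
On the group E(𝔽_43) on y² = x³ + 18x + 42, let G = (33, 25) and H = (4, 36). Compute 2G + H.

First 2G:
Repeated addition: build up to 2G.
2G: tangent at (33, 25): λ = (3·33² + 18)/(2·25) ≡ 17/7. 7⁻¹ ≡ 37 (mod 43), so λ ≡ 17·37 ≡ 27.
  x = λ² - 33 - 33 = 729 - 66 ≡ 18; y = λ·(33 - 18) - 25 ≡ 36. → (18, 36)
2G = (18, 36).
Finally 2G + H:
(18, 36) + (4, 36). λ = (36 - 36)/(4 - 18) ≡ 0/29 mod 43. 29⁻¹ ≡ 3 (mod 43), so λ ≡ 0.
  x = λ² - 18 - 4 = 0 - 22 ≡ 21; y = λ·(18 - 21) - 36 ≡ 7. → (21, 7)

(21, 7)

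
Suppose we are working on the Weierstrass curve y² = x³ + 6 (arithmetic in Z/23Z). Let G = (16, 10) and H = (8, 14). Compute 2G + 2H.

(15, 0)

First 2G:
Repeated addition: build up to 2G.
2G: tangent at (16, 10): λ = (3·16² + 0)/(2·10) ≡ 9/20. 20⁻¹ ≡ 15 (mod 23), so λ ≡ 9·15 ≡ 20.
  x = λ² - 16 - 16 = 400 - 32 ≡ 0; y = λ·(16 - 0) - 10 ≡ 11. → (0, 11)
2G = (0, 11).
Next 2H:
Repeated addition: build up to 2H.
2H: tangent at (8, 14): λ = (3·8² + 0)/(2·14) ≡ 8/5. 5⁻¹ ≡ 14 (mod 23), so λ ≡ 8·14 ≡ 20.
  x = λ² - 8 - 8 = 400 - 16 ≡ 16; y = λ·(8 - 16) - 14 ≡ 10. → (16, 10)
2H = (16, 10).
Finally 2G + 2H:
(0, 11) + (16, 10). λ = (10 - 11)/(16 - 0) ≡ 22/16 mod 23. 16⁻¹ ≡ 13 (mod 23), so λ ≡ 10.
  x = λ² - 0 - 16 = 100 - 16 ≡ 15; y = λ·(0 - 15) - 11 ≡ 0. → (15, 0)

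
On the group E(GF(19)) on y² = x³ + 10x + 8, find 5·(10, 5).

Write Q = (10, 5).
Repeated addition: build up to 5Q.
2Q: tangent at (10, 5): λ = (3·10² + 10)/(2·5) ≡ 6/10. 10⁻¹ ≡ 2 (mod 19), so λ ≡ 6·2 ≡ 12.
  x = λ² - 10 - 10 = 144 - 20 ≡ 10; y = λ·(10 - 10) - 5 ≡ 14. → (10, 14)
3Q: (10, 14) + (10, 5): same x and y₁ ≡ -y₂, so the sum is 𝒪.
4Q: 𝒪 + (10, 5) = (10, 5) (identity).
5Q: tangent at (10, 5): λ = (3·10² + 10)/(2·5) ≡ 6/10. 10⁻¹ ≡ 2 (mod 19), so λ ≡ 6·2 ≡ 12.
  x = λ² - 10 - 10 = 144 - 20 ≡ 10; y = λ·(10 - 10) - 5 ≡ 14. → (10, 14)

(10, 14)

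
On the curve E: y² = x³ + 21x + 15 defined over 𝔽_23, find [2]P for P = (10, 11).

tangent at (10, 11): λ = (3·10² + 21)/(2·11) ≡ 22/22. 22⁻¹ ≡ 22 (mod 23) since 22·22 = 484 ≡ 1, so λ ≡ 22·22 ≡ 1.
  x = λ² - 10 - 10 = 1 - 20 ≡ 4; y = λ·(10 - 4) - 11 ≡ 18. → (4, 18)

(4, 18)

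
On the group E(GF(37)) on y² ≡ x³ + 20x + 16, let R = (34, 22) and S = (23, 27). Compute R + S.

(34, 22) + (23, 27). λ = (27 - 22)/(23 - 34) ≡ 5/26 mod 37. 26⁻¹ ≡ 10 (mod 37) since 26·10 = 260 ≡ 1, so λ ≡ 13.
  x = λ² - 34 - 23 = 169 - 57 ≡ 1; y = λ·(34 - 1) - 22 ≡ 0. → (1, 0)

(1, 0)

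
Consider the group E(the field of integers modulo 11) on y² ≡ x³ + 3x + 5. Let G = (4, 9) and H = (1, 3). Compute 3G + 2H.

(10, 10)

First 3G:
Repeated addition: build up to 3G.
2G: tangent at (4, 9): λ = (3·4² + 3)/(2·9) ≡ 7/7. 7⁻¹ ≡ 8 (mod 11) since 7·8 = 56 ≡ 1, so λ ≡ 7·8 ≡ 1.
  x = λ² - 4 - 4 = 1 - 8 ≡ 4; y = λ·(4 - 4) - 9 ≡ 2. → (4, 2)
3G: (4, 2) + (4, 9): same x and y₁ ≡ -y₂, so the sum is O.
3G = O.
Next 2H:
Repeated addition: build up to 2H.
2H: tangent at (1, 3): λ = (3·1² + 3)/(2·3) ≡ 6/6. 6⁻¹ ≡ 2 (mod 11), so λ ≡ 6·2 ≡ 1.
  x = λ² - 1 - 1 = 1 - 2 ≡ 10; y = λ·(1 - 10) - 3 ≡ 10. → (10, 10)
2H = (10, 10).
Finally 3G + 2H:
O + (10, 10) = (10, 10) (identity).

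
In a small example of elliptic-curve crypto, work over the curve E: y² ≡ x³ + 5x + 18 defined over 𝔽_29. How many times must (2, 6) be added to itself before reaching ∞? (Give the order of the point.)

11

2P: tangent at (2, 6): λ = (3·2² + 5)/(2·6) ≡ 17/12. 12⁻¹ ≡ 17 (mod 29), so λ ≡ 17·17 ≡ 28.
  x = λ² - 2 - 2 = 784 - 4 ≡ 26; y = λ·(2 - 26) - 6 ≡ 18. → (26, 18)
3P: (26, 18) + (2, 6). λ = (6 - 18)/(2 - 26) ≡ 17/5 mod 29. 5⁻¹ ≡ 6 (mod 29) since 5·6 = 30 ≡ 1, so λ ≡ 15.
  x = λ² - 26 - 2 = 225 - 28 ≡ 23; y = λ·(26 - 23) - 18 ≡ 27. → (23, 27)
4P: (23, 27) + (2, 6). λ = (6 - 27)/(2 - 23) ≡ 8/8 mod 29. 8⁻¹ ≡ 11 (mod 29), so λ ≡ 1.
  x = λ² - 23 - 2 = 1 - 25 ≡ 5; y = λ·(23 - 5) - 27 ≡ 20. → (5, 20)
5P: (5, 20) + (2, 6). λ = (6 - 20)/(2 - 5) ≡ 15/26 mod 29. 26⁻¹ ≡ 19 (mod 29), so λ ≡ 24.
  x = λ² - 5 - 2 = 576 - 7 ≡ 18; y = λ·(5 - 18) - 20 ≡ 16. → (18, 16)
6P: (18, 16) + (2, 6). λ = (6 - 16)/(2 - 18) ≡ 19/13 mod 29. 13⁻¹ ≡ 9 (mod 29) since 13·9 = 117 ≡ 1, so λ ≡ 26.
  x = λ² - 18 - 2 = 676 - 20 ≡ 18; y = λ·(18 - 18) - 16 ≡ 13. → (18, 13)
7P: (18, 13) + (2, 6). λ = (6 - 13)/(2 - 18) ≡ 22/13 mod 29. 13⁻¹ ≡ 9 (mod 29) since 13·9 = 117 ≡ 1, so λ ≡ 24.
  x = λ² - 18 - 2 = 576 - 20 ≡ 5; y = λ·(18 - 5) - 13 ≡ 9. → (5, 9)
8P: (5, 9) + (2, 6). λ = (6 - 9)/(2 - 5) ≡ 26/26 mod 29. 26⁻¹ ≡ 19 (mod 29), so λ ≡ 1.
  x = λ² - 5 - 2 = 1 - 7 ≡ 23; y = λ·(5 - 23) - 9 ≡ 2. → (23, 2)
9P: (23, 2) + (2, 6). λ = (6 - 2)/(2 - 23) ≡ 4/8 mod 29. 8⁻¹ ≡ 11 (mod 29), so λ ≡ 15.
  x = λ² - 23 - 2 = 225 - 25 ≡ 26; y = λ·(23 - 26) - 2 ≡ 11. → (26, 11)
10P: (26, 11) + (2, 6). λ = (6 - 11)/(2 - 26) ≡ 24/5 mod 29. 5⁻¹ ≡ 6 (mod 29), so λ ≡ 28.
  x = λ² - 26 - 2 = 784 - 28 ≡ 2; y = λ·(26 - 2) - 11 ≡ 23. → (2, 23)
11P: (2, 23) + (2, 6): same x and y₁ ≡ -y₂, so the sum is ∞.
11P = ∞, so the order is 11.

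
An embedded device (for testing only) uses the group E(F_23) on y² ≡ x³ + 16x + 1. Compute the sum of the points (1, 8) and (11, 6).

(1, 8) + (11, 6). λ = (6 - 8)/(11 - 1) ≡ 21/10 mod 23. 10⁻¹ ≡ 7 (mod 23), so λ ≡ 9.
  x = λ² - 1 - 11 = 81 - 12 ≡ 0; y = λ·(1 - 0) - 8 ≡ 1. → (0, 1)

(0, 1)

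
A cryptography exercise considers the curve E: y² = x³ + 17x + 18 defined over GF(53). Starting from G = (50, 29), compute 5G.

Double-and-add on 5 = (101)₂. Start with G = (50, 29) for the leading 1-bit.
double: tangent at (50, 29): λ = (3·50² + 17)/(2·29) ≡ 44/5. 5⁻¹ ≡ 32 (mod 53) since 5·32 = 160 ≡ 1, so λ ≡ 44·32 ≡ 30.
  x = λ² - 50 - 50 = 900 - 100 ≡ 5; y = λ·(50 - 5) - 29 ≡ 49. → (5, 49)
double: tangent at (5, 49): λ = (3·5² + 17)/(2·49) ≡ 39/45. 45⁻¹ ≡ 33 (mod 53), so λ ≡ 39·33 ≡ 15.
  x = λ² - 5 - 5 = 225 - 10 ≡ 3; y = λ·(5 - 3) - 49 ≡ 34. → (3, 34)
add G: (3, 34) + (50, 29). λ = (29 - 34)/(50 - 3) ≡ 48/47 mod 53. 47⁻¹ ≡ 44 (mod 53) since 47·44 = 2068 ≡ 1, so λ ≡ 45.
  x = λ² - 3 - 50 = 2025 - 53 ≡ 11; y = λ·(3 - 11) - 34 ≡ 30. → (11, 30)

(11, 30)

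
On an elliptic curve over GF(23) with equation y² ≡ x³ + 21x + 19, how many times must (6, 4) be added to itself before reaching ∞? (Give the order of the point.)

2P: tangent at (6, 4): λ = (3·6² + 21)/(2·4) ≡ 14/8. 8⁻¹ ≡ 3 (mod 23), so λ ≡ 14·3 ≡ 19.
  x = λ² - 6 - 6 = 361 - 12 ≡ 4; y = λ·(6 - 4) - 4 ≡ 11. → (4, 11)
3P: (4, 11) + (6, 4). λ = (4 - 11)/(6 - 4) ≡ 16/2 mod 23. 2⁻¹ ≡ 12 (mod 23) since 2·12 = 24 ≡ 1, so λ ≡ 8.
  x = λ² - 4 - 6 = 64 - 10 ≡ 8; y = λ·(4 - 8) - 11 ≡ 3. → (8, 3)
4P: (8, 3) + (6, 4). λ = (4 - 3)/(6 - 8) ≡ 1/21 mod 23. 21⁻¹ ≡ 11 (mod 23) since 21·11 = 231 ≡ 1, so λ ≡ 11.
  x = λ² - 8 - 6 = 121 - 14 ≡ 15; y = λ·(8 - 15) - 3 ≡ 12. → (15, 12)
5P: (15, 12) + (6, 4). λ = (4 - 12)/(6 - 15) ≡ 15/14 mod 23. 14⁻¹ ≡ 5 (mod 23), so λ ≡ 6.
  x = λ² - 15 - 6 = 36 - 21 ≡ 15; y = λ·(15 - 15) - 12 ≡ 11. → (15, 11)
6P: (15, 11) + (6, 4). λ = (4 - 11)/(6 - 15) ≡ 16/14 mod 23. 14⁻¹ ≡ 5 (mod 23) since 14·5 = 70 ≡ 1, so λ ≡ 11.
  x = λ² - 15 - 6 = 121 - 21 ≡ 8; y = λ·(15 - 8) - 11 ≡ 20. → (8, 20)
7P: (8, 20) + (6, 4). λ = (4 - 20)/(6 - 8) ≡ 7/21 mod 23. 21⁻¹ ≡ 11 (mod 23), so λ ≡ 8.
  x = λ² - 8 - 6 = 64 - 14 ≡ 4; y = λ·(8 - 4) - 20 ≡ 12. → (4, 12)
8P: (4, 12) + (6, 4). λ = (4 - 12)/(6 - 4) ≡ 15/2 mod 23. 2⁻¹ ≡ 12 (mod 23), so λ ≡ 19.
  x = λ² - 4 - 6 = 361 - 10 ≡ 6; y = λ·(4 - 6) - 12 ≡ 19. → (6, 19)
9P: (6, 19) + (6, 4): same x and y₁ ≡ -y₂, so the sum is ∞.
9P = ∞, so the order is 9.

9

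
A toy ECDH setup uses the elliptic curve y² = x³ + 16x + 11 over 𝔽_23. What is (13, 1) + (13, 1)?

(6, 1)

tangent at (13, 1): λ = (3·13² + 16)/(2·1) ≡ 17/2. 2⁻¹ ≡ 12 (mod 23), so λ ≡ 17·12 ≡ 20.
  x = λ² - 13 - 13 = 400 - 26 ≡ 6; y = λ·(13 - 6) - 1 ≡ 1. → (6, 1)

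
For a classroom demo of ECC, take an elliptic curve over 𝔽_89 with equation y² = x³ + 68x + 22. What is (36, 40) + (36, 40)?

tangent at (36, 40): λ = (3·36² + 68)/(2·40) ≡ 40/80. 80⁻¹ ≡ 79 (mod 89), so λ ≡ 40·79 ≡ 45.
  x = λ² - 36 - 36 = 2025 - 72 ≡ 84; y = λ·(36 - 84) - 40 ≡ 25. → (84, 25)

(84, 25)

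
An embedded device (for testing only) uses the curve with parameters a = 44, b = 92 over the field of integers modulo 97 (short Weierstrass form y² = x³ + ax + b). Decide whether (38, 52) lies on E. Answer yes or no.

yes

y² = 52² ≡ 85; x³ + 44x + 92 = 56636 ≡ 85 (mod 97). 85 = 85.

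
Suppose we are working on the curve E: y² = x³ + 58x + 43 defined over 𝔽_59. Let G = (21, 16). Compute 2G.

(36, 17)

tangent at (21, 16): λ = (3·21² + 58)/(2·16) ≡ 24/32. 32⁻¹ ≡ 24 (mod 59), so λ ≡ 24·24 ≡ 45.
  x = λ² - 21 - 21 = 2025 - 42 ≡ 36; y = λ·(21 - 36) - 16 ≡ 17. → (36, 17)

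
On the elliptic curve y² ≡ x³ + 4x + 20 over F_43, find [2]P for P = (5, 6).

tangent at (5, 6): λ = (3·5² + 4)/(2·6) ≡ 36/12. 12⁻¹ ≡ 18 (mod 43), so λ ≡ 36·18 ≡ 3.
  x = λ² - 5 - 5 = 9 - 10 ≡ 42; y = λ·(5 - 42) - 6 ≡ 12. → (42, 12)

(42, 12)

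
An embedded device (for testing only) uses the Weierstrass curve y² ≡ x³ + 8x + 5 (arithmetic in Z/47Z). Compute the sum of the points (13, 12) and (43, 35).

(33, 4)

(13, 12) + (43, 35). λ = (35 - 12)/(43 - 13) ≡ 23/30 mod 47. 30⁻¹ ≡ 11 (mod 47) since 30·11 = 330 ≡ 1, so λ ≡ 18.
  x = λ² - 13 - 43 = 324 - 56 ≡ 33; y = λ·(13 - 33) - 12 ≡ 4. → (33, 4)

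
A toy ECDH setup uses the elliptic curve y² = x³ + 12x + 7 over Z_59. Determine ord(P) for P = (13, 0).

2

2P: (13, 0) + (13, 0): same x and y₁ ≡ -y₂, so the sum is ∞.
2P = ∞, so the order is 2.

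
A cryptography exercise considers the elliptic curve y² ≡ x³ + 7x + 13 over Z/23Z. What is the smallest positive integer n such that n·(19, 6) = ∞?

10

2P: tangent at (19, 6): λ = (3·19² + 7)/(2·6) ≡ 9/12. 12⁻¹ ≡ 2 (mod 23) since 12·2 = 24 ≡ 1, so λ ≡ 9·2 ≡ 18.
  x = λ² - 19 - 19 = 324 - 38 ≡ 10; y = λ·(19 - 10) - 6 ≡ 18. → (10, 18)
3P: (10, 18) + (19, 6). λ = (6 - 18)/(19 - 10) ≡ 11/9 mod 23. 9⁻¹ ≡ 18 (mod 23), so λ ≡ 14.
  x = λ² - 10 - 19 = 196 - 29 ≡ 6; y = λ·(10 - 6) - 18 ≡ 15. → (6, 15)
4P: (6, 15) + (19, 6). λ = (6 - 15)/(19 - 6) ≡ 14/13 mod 23. 13⁻¹ ≡ 16 (mod 23) since 13·16 = 208 ≡ 1, so λ ≡ 17.
  x = λ² - 6 - 19 = 289 - 25 ≡ 11; y = λ·(6 - 11) - 15 ≡ 15. → (11, 15)
5P: (11, 15) + (19, 6). λ = (6 - 15)/(19 - 11) ≡ 14/8 mod 23. 8⁻¹ ≡ 3 (mod 23), so λ ≡ 19.
  x = λ² - 11 - 19 = 361 - 30 ≡ 9; y = λ·(11 - 9) - 15 ≡ 0. → (9, 0)
6P: (9, 0) + (19, 6). λ = (6 - 0)/(19 - 9) ≡ 6/10 mod 23. 10⁻¹ ≡ 7 (mod 23), so λ ≡ 19.
  x = λ² - 9 - 19 = 361 - 28 ≡ 11; y = λ·(9 - 11) - 0 ≡ 8. → (11, 8)
7P: (11, 8) + (19, 6). λ = (6 - 8)/(19 - 11) ≡ 21/8 mod 23. 8⁻¹ ≡ 3 (mod 23), so λ ≡ 17.
  x = λ² - 11 - 19 = 289 - 30 ≡ 6; y = λ·(11 - 6) - 8 ≡ 8. → (6, 8)
8P: (6, 8) + (19, 6). λ = (6 - 8)/(19 - 6) ≡ 21/13 mod 23. 13⁻¹ ≡ 16 (mod 23) since 13·16 = 208 ≡ 1, so λ ≡ 14.
  x = λ² - 6 - 19 = 196 - 25 ≡ 10; y = λ·(6 - 10) - 8 ≡ 5. → (10, 5)
9P: (10, 5) + (19, 6). λ = (6 - 5)/(19 - 10) ≡ 1/9 mod 23. 9⁻¹ ≡ 18 (mod 23), so λ ≡ 18.
  x = λ² - 10 - 19 = 324 - 29 ≡ 19; y = λ·(10 - 19) - 5 ≡ 17. → (19, 17)
10P: (19, 17) + (19, 6): same x and y₁ ≡ -y₂, so the sum is ∞.
10P = ∞, so the order is 10.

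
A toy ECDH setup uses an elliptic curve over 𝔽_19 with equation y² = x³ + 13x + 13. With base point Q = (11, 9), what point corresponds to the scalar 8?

(16, 2)

Repeated addition: build up to 8Q.
2Q: tangent at (11, 9): λ = (3·11² + 13)/(2·9) ≡ 15/18. 18⁻¹ ≡ 18 (mod 19), so λ ≡ 15·18 ≡ 4.
  x = λ² - 11 - 11 = 16 - 22 ≡ 13; y = λ·(11 - 13) - 9 ≡ 2. → (13, 2)
3Q: (13, 2) + (11, 9). λ = (9 - 2)/(11 - 13) ≡ 7/17 mod 19. 17⁻¹ ≡ 9 (mod 19) since 17·9 = 153 ≡ 1, so λ ≡ 6.
  x = λ² - 13 - 11 = 36 - 24 ≡ 12; y = λ·(13 - 12) - 2 ≡ 4. → (12, 4)
4Q: (12, 4) + (11, 9). λ = (9 - 4)/(11 - 12) ≡ 5/18 mod 19. 18⁻¹ ≡ 18 (mod 19) since 18·18 = 324 ≡ 1, so λ ≡ 14.
  x = λ² - 12 - 11 = 196 - 23 ≡ 2; y = λ·(12 - 2) - 4 ≡ 3. → (2, 3)
5Q: (2, 3) + (11, 9). λ = (9 - 3)/(11 - 2) ≡ 6/9 mod 19. 9⁻¹ ≡ 17 (mod 19), so λ ≡ 7.
  x = λ² - 2 - 11 = 49 - 13 ≡ 17; y = λ·(2 - 17) - 3 ≡ 6. → (17, 6)
6Q: (17, 6) + (11, 9). λ = (9 - 6)/(11 - 17) ≡ 3/13 mod 19. 13⁻¹ ≡ 3 (mod 19), so λ ≡ 9.
  x = λ² - 17 - 11 = 81 - 28 ≡ 15; y = λ·(17 - 15) - 6 ≡ 12. → (15, 12)
7Q: (15, 12) + (11, 9). λ = (9 - 12)/(11 - 15) ≡ 16/15 mod 19. 15⁻¹ ≡ 14 (mod 19), so λ ≡ 15.
  x = λ² - 15 - 11 = 225 - 26 ≡ 9; y = λ·(15 - 9) - 12 ≡ 2. → (9, 2)
8Q: (9, 2) + (11, 9). λ = (9 - 2)/(11 - 9) ≡ 7/2 mod 19. 2⁻¹ ≡ 10 (mod 19), so λ ≡ 13.
  x = λ² - 9 - 11 = 169 - 20 ≡ 16; y = λ·(9 - 16) - 2 ≡ 2. → (16, 2)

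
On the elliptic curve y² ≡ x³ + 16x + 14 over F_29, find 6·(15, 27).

Write Q = (15, 27).
Double-and-add on 6 = (110)₂. Start with Q = (15, 27) for the leading 1-bit.
double: tangent at (15, 27): λ = (3·15² + 16)/(2·27) ≡ 24/25. 25⁻¹ ≡ 7 (mod 29), so λ ≡ 24·7 ≡ 23.
  x = λ² - 15 - 15 = 529 - 30 ≡ 6; y = λ·(15 - 6) - 27 ≡ 6. → (6, 6)
add Q: (6, 6) + (15, 27). λ = (27 - 6)/(15 - 6) ≡ 21/9 mod 29. 9⁻¹ ≡ 13 (mod 29), so λ ≡ 12.
  x = λ² - 6 - 15 = 144 - 21 ≡ 7; y = λ·(6 - 7) - 6 ≡ 11. → (7, 11)
double: tangent at (7, 11): λ = (3·7² + 16)/(2·11) ≡ 18/22. 22⁻¹ ≡ 4 (mod 29), so λ ≡ 18·4 ≡ 14.
  x = λ² - 7 - 7 = 196 - 14 ≡ 8; y = λ·(7 - 8) - 11 ≡ 4. → (8, 4)

(8, 4)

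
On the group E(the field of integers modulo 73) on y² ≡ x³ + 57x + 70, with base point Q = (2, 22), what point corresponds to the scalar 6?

Double-and-add on 6 = (110)₂. Start with Q = (2, 22) for the leading 1-bit.
double: tangent at (2, 22): λ = (3·2² + 57)/(2·22) ≡ 69/44. 44⁻¹ ≡ 5 (mod 73), so λ ≡ 69·5 ≡ 53.
  x = λ² - 2 - 2 = 2809 - 4 ≡ 31; y = λ·(2 - 31) - 22 ≡ 47. → (31, 47)
add Q: (31, 47) + (2, 22). λ = (22 - 47)/(2 - 31) ≡ 48/44 mod 73. 44⁻¹ ≡ 5 (mod 73) since 44·5 = 220 ≡ 1, so λ ≡ 21.
  x = λ² - 31 - 2 = 441 - 33 ≡ 43; y = λ·(31 - 43) - 47 ≡ 66. → (43, 66)
double: tangent at (43, 66): λ = (3·43² + 57)/(2·66) ≡ 56/59. 59⁻¹ ≡ 26 (mod 73), so λ ≡ 56·26 ≡ 69.
  x = λ² - 43 - 43 = 4761 - 86 ≡ 3; y = λ·(43 - 3) - 66 ≡ 66. → (3, 66)

(3, 66)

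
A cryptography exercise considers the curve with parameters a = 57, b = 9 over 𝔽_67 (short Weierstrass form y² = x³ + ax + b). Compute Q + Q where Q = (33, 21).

(50, 31)

tangent at (33, 21): λ = (3·33² + 57)/(2·21) ≡ 41/42. 42⁻¹ ≡ 8 (mod 67) since 42·8 = 336 ≡ 1, so λ ≡ 41·8 ≡ 60.
  x = λ² - 33 - 33 = 3600 - 66 ≡ 50; y = λ·(33 - 50) - 21 ≡ 31. → (50, 31)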